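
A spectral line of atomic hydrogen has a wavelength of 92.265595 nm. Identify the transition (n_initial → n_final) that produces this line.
n = 9 → n = 1

First, find the photon energy from the wavelength (hc = 1239.84 eV·nm):
E = hc/λ = 1239.84 eV·nm / 92.265595 nm = 13.437728 eV

The energy levels of hydrogen satisfy E_n = -13.6057 / n² eV, so an emission n_i → n_f releases
ΔE = 13.6057 × (1/n_f² − 1/n_i²) eV.

Setting ΔE equal to the photon energy:
1/n_f² − 1/n_i² = 13.437728 / 13.6057 = 0.98765429

Since 1/n_i² must be positive, we need 1/n_f² > 0.98765429, i.e. n_f ≤ 1. For each allowed n_f, solve n_i = (1/n_f² − 0.98765429)^(−1/2) and check whether it is a whole number:
  n_f = 1: 1/n_i² = 1.00000000 − 0.98765429 = 0.01234571 → n_i = 9.000  → integer, n_i = 9 ✓

Only n_f = 1 gives an integer upper level, n_i = 9.

The transition is from n = 9 to n = 1 (emission).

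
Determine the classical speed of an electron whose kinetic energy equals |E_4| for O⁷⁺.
4.37539e+06 m/s (or 1.4595% of c)

The binding energy at n = 4 for O⁷⁺ is:
E_4 = -13.6057 × 8²/4² = -54.4228000 eV
|E_4| = 54.4228000 eV

Convert to Joules:
KE = 54.4228000 eV × (1.602177 × 10⁻¹⁹ J/eV) = 8.7194958e-18 J

Using KE = ½mv²:
v = √(2·KE/m_e)
v = √(2 × 8.7194958e-18 J / 9.10938 × 10⁻³¹ kg)
v = 4.37539e+06 m/s

This is approximately 1.4595% the speed of light.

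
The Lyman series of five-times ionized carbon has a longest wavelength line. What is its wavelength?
3.375 nm

The longest wavelength corresponds to the smallest energy transition in the series.
The Lyman series has all transitions ending at n_f = 1.

For C⁵⁺ (Z = 6), the first line (α-line) is the jump from n = 2 to n = 1:
E_2 = -13.6057 × 6² / 2² = -122.45130 eV
E_1 = -13.6057 × 6² / 1² = -489.80520 eV
ΔE = E_2 - E_1 = 367.35390 eV

λ = hc/E = 1239.84 eV·nm / 367.35390 eV
λ = 3.375 nm

This is the α-line of the Lyman series in C⁵⁺.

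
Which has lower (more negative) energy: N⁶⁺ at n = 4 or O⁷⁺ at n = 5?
N⁶⁺ at n = 4 (E = -41.6675 eV)

Using E_n = -13.6057 Z² / n² eV:

N⁶⁺ (Z = 7) at n = 4:
E = -13.6057 × 7² / 4² = -13.6057 × 49 / 16 = -41.6674563 eV

O⁷⁺ (Z = 8) at n = 5:
E = -13.6057 × 8² / 5² = -13.6057 × 64 / 25 = -34.8305920 eV

Since -41.6674563 eV < -34.8305920 eV,
N⁶⁺ at n = 4 is more tightly bound (requires more energy to ionize).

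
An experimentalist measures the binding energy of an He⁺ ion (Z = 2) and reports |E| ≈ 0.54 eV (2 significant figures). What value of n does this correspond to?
n = 10

The exact energy levels follow E_n = -13.6057 Z² / n² eV with Z = 2.

The measured value (-0.54 eV) is reported to only 2 significant figures, so we must test candidate n values and see which one matches to that precision.

Candidate energies:
  n = 8:  E = -13.6057 × 2² / 8² = -0.85036 eV
  n = 9:  E = -13.6057 × 2² / 9² = -0.67189 eV
  n = 10:  E = -13.6057 × 2² / 10² = -0.54423 eV  ← matches
  n = 11:  E = -13.6057 × 2² / 11² = -0.44978 eV
  n = 12:  E = -13.6057 × 2² / 12² = -0.37794 eV

Checking against the measurement of -0.54 eV (2 sig figs), only n = 10 agrees:
E_10 = -0.54423 eV, which rounds to -0.54 eV ✓

Therefore n = 10.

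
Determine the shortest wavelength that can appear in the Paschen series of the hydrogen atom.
820.1386 nm

The series limit corresponds to the transition from n = ∞ to n = 3.
This is the highest energy (shortest wavelength) transition in the Paschen series.

E_∞ = 0 eV
E_3 = -13.6057 / 3² = -1.51174444 eV

Energy at series limit:
ΔE = E_∞ - E_3 = 0 - (-1.51174444) = 1.51174444 eV
λ = hc/E = 1239.84 eV·nm / 1.51174444 eV = 820.1386 nm

This energy equals the ionization energy from the n = 3 state of hydrogen.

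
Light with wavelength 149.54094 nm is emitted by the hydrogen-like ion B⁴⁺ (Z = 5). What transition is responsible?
n = 8 → n = 5

First, find the photon energy from the wavelength (hc = 1239.84 eV·nm):
E = hc/λ = 1239.84 eV·nm / 149.54094 nm = 8.2909737 eV

The energy levels of B⁴⁺ satisfy E_n = -13.6057 × 5² / n² eV, so an emission n_i → n_f releases
ΔE = 13.6057 × 5² × (1/n_f² − 1/n_i²) eV.

Setting ΔE equal to the photon energy:
1/n_f² − 1/n_i² = 8.2909737 / (13.6057 × 5²) = 0.024375001

Since 1/n_i² must be positive, we need 1/n_f² > 0.024375001, i.e. n_f ≤ 6. For each allowed n_f, solve n_i = (1/n_f² − 0.024375001)^(−1/2) and check whether it is a whole number:
  n_f = 1: 1/n_i² = 1.000000000 − 0.024375001 = 0.975624999 → n_i = 1.012  (not an integer) ✗
  n_f = 2: 1/n_i² = 0.250000000 − 0.024375001 = 0.225624999 → n_i = 2.105  (not an integer) ✗
  n_f = 3: 1/n_i² = 0.111111111 − 0.024375001 = 0.086736110 → n_i = 3.395  (not an integer) ✗
  n_f = 4: 1/n_i² = 0.062500000 − 0.024375001 = 0.038124999 → n_i = 5.121  (not an integer) ✗
  n_f = 5: 1/n_i² = 0.040000000 − 0.024375001 = 0.015624999 → n_i = 8.000  → integer, n_i = 8 ✓
  n_f = 6: 1/n_i² = 0.027777778 − 0.024375001 = 0.003402777 → n_i = 17.143  (not an integer) ✗

Only n_f = 5 gives an integer upper level, n_i = 8.

The transition is from n = 8 to n = 5 (emission).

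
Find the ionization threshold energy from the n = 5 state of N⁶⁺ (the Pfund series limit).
26.6672 eV

The series limit corresponds to the transition from n = ∞ to n = 5.
This is the highest energy (shortest wavelength) transition in the Pfund series.

E_∞ = 0 eV
E_5 = -13.6057 × 7² / 5² = -26.6672 eV

Energy at series limit:
ΔE = E_∞ - E_5 = 0 - (-26.6672) = 26.6672 eV

This energy equals the ionization energy from the n = 5 state of N⁶⁺.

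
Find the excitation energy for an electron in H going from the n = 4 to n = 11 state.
0.74 eV

The energy levels of a hydrogen-like atom are E_n = -13.6057 eV / n².

Energy at n = 4: E_4 = -13.6057 / 4² = -0.85036 eV
Energy at n = 11: E_11 = -13.6057 / 11² = -0.11244 eV

The excitation energy is the difference:
ΔE = E_11 - E_4
ΔE = -0.11244 - (-0.85036)
ΔE = 0.74 eV

Since this is positive, energy must be absorbed (photon absorption).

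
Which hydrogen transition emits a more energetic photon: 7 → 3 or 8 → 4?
7 → 3

Calculate the energy for each transition:

Transition 7 → 3:
ΔE₁ = |E_3 - E_7| = |-13.6057/3² - (-13.6057/7²)|
ΔE₁ = |-1.511744444444 - (-0.277667346939)| = 1.234077098 eV

Transition 8 → 4:
ΔE₂ = |E_4 - E_8| = |-13.6057/4² - (-13.6057/8²)|
ΔE₂ = |-0.850356250000 - (-0.212589062500)| = 0.637767188 eV

Since 1.234077098 eV > 0.637767188 eV, the transition 7 → 3 emits the more energetic photon.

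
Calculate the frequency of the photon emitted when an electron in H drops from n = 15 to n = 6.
7.68e+13 Hz

First, find the transition energy:
E_15 = -13.6057 / 15² = -0.060470 eV
E_6 = -13.6057 / 6² = -0.377936 eV
|ΔE| = |E_6 - E_15| = 0.317466 eV

Convert to Joules: E = 0.317466 eV × (1.602177 × 10⁻¹⁹ J/eV) = 5.0864e-20 J

Using E = hf:
f = E/h = 5.0864e-20 J / (6.62607 × 10⁻³⁴ J·s)
f = 7.68e+13 Hz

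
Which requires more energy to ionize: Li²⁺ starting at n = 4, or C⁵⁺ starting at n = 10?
Li²⁺ at n = 4 (E = -7.6532 eV)

Using E_n = -13.6057 Z² / n² eV:

Li²⁺ (Z = 3) at n = 4:
E = -13.6057 × 3² / 4² = -13.6057 × 9 / 16 = -7.6532063 eV

C⁵⁺ (Z = 6) at n = 10:
E = -13.6057 × 6² / 10² = -13.6057 × 36 / 100 = -4.8980520 eV

Since -7.6532063 eV < -4.8980520 eV,
Li²⁺ at n = 4 is more tightly bound (requires more energy to ionize).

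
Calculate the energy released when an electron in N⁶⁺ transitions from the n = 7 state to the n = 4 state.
28.06 eV

The energy levels are E_n = -13.6057 Z² eV / n².

Energy at n = 7: E_7 = -13.6057 × 7² / 7² = -13.60570 eV
Energy at n = 4: E_4 = -13.6057 × 7² / 4² = -41.66746 eV

For emission (electron falling to lower state), the photon energy is:
E_photon = E_7 - E_4 = |-13.60570 - (-41.66746)|
E_photon = 28.06 eV

This energy is carried away by the emitted photon.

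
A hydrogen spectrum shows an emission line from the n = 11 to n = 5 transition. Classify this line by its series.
Pfund series

The spectral series in hydrogen are named based on the final (lower) energy level:
- Lyman series: n_final = 1 (ultraviolet)
- Balmer series: n_final = 2 (visible/near-UV)
- Paschen series: n_final = 3 (infrared)
- Brackett series: n_final = 4 (infrared)
- Pfund series: n_final = 5 (far infrared)

Since this transition ends at n = 5, it belongs to the Pfund series.

For reference, this 11 → 5 line has photon energy
ΔE = 13.6057 eV × (1/5² - 1/11²) = 0.4317841983 eV,
corresponding to wavelength λ = hc/ΔE = 1239.84 eV·nm / 0.4317841983 eV = 2871.4344 nm in the far infrared region.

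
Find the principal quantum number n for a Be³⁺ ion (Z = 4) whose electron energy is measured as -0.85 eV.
n = 16

The exact energy levels follow E_n = -13.6057 Z² / n² eV with Z = 4.

The measured value (-0.85 eV) is reported to only 2 significant figures, so we must test candidate n values and see which one matches to that precision.

Candidate energies:
  n = 14:  E = -13.6057 × 4² / 14² = -1.11067 eV
  n = 15:  E = -13.6057 × 4² / 15² = -0.96752 eV
  n = 16:  E = -13.6057 × 4² / 16² = -0.85036 eV  ← matches
  n = 17:  E = -13.6057 × 4² / 17² = -0.75326 eV
  n = 18:  E = -13.6057 × 4² / 18² = -0.67189 eV

Checking against the measurement of -0.85 eV (2 sig figs), only n = 16 agrees:
E_16 = -0.85036 eV, which rounds to -0.85 eV ✓

Therefore n = 16.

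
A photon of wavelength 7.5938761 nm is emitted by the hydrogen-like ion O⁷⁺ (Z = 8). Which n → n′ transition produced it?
n = 4 → n = 2

First, find the photon energy from the wavelength (hc = 1239.84 eV·nm):
E = hc/λ = 1239.84 eV·nm / 7.5938761 nm = 163.26840 eV

The energy levels of O⁷⁺ satisfy E_n = -13.6057 × 8² / n² eV, so an emission n_i → n_f releases
ΔE = 13.6057 × 8² × (1/n_f² − 1/n_i²) eV.

Setting ΔE equal to the photon energy:
1/n_f² − 1/n_i² = 163.26840 / (13.6057 × 8²) = 0.18750000

Since 1/n_i² must be positive, we need 1/n_f² > 0.18750000, i.e. n_f ≤ 2. For each allowed n_f, solve n_i = (1/n_f² − 0.18750000)^(−1/2) and check whether it is a whole number:
  n_f = 1: 1/n_i² = 1.00000000 − 0.18750000 = 0.81250000 → n_i = 1.109  (not an integer) ✗
  n_f = 2: 1/n_i² = 0.25000000 − 0.18750000 = 0.06250000 → n_i = 4.000  → integer, n_i = 4 ✓

Only n_f = 2 gives an integer upper level, n_i = 4.

The transition is from n = 4 to n = 2 (emission).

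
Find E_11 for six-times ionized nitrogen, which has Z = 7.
-5.50975 eV

For hydrogen-like ions, the energy levels scale with Z²:
E_n = -13.6057 Z² / n² eV

For N⁶⁺ (Z = 7) at n = 11:
E_11 = -13.6057 × 7² / 11²
E_11 = -13.6057 × 49 / 121
E_11 = -666.6793 / 121
E_11 = -5.50975 eV

The energy is 49 times more negative than hydrogen at the same n due to the stronger nuclear charge.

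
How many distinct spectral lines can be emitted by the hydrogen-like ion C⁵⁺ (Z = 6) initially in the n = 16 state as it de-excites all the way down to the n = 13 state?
6

The electron can occupy levels n = 13, 14, ..., 16 during de-excitation — that is m = 16 - 13 + 1 = 4 distinct levels.

The number of distinct spectral lines equals the number of ways to choose 2 of these m levels (each pair gives one possible emission transition):

Number of lines = m(m-1)/2 = 4×3/2 = 6

These correspond to all possible transitions between the 4 levels:
16 → 15, 16 → 14, 16 → 13, 15 → 14, 15 → 13, 14 → 13

Each transition produces a photon with a unique energy (and thus wavelength). This count does not depend on Z.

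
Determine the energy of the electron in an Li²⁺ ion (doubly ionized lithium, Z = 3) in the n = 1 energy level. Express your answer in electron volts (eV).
-122.45 eV

The energy levels of a hydrogen-like atom are given by:
E_n = -13.6057 Z² / n² eV  (with Z = 3 for Li²⁺)

For n = 1:
E_1 = -13.6057 × 3² / 1²
E_1 = -13.6057 × 9 / 1
E_1 = -122.45 eV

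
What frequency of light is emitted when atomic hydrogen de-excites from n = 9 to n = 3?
3.25e+14 Hz

First, find the transition energy:
E_9 = -13.6057 / 9² = -0.16797 eV
E_3 = -13.6057 / 3² = -1.51174 eV
|ΔE| = |E_3 - E_9| = 1.34377 eV

Convert to Joules: E = 1.34377 eV × (1.602177 × 10⁻¹⁹ J/eV) = 2.1530e-19 J

Using E = hf:
f = E/h = 2.1530e-19 J / (6.62607 × 10⁻³⁴ J·s)
f = 3.25e+14 Hz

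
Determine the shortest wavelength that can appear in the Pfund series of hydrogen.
2278.1628 nm

The series limit corresponds to the transition from n = ∞ to n = 5.
This is the highest energy (shortest wavelength) transition in the Pfund series.

E_∞ = 0 eV
E_5 = -13.6057 / 5² = -0.5442280000 eV

Energy at series limit:
ΔE = E_∞ - E_5 = 0 - (-0.5442280000) = 0.5442280000 eV
λ = hc/E = 1239.84 eV·nm / 0.5442280000 eV = 2278.1628 nm

This energy equals the ionization energy from the n = 5 state of hydrogen.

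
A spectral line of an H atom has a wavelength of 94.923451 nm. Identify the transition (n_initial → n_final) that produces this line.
n = 5 → n = 1

First, find the photon energy from the wavelength (hc = 1239.84 eV·nm):
E = hc/λ = 1239.84 eV·nm / 94.923451 nm = 13.061472 eV

The energy levels of hydrogen satisfy E_n = -13.6057 / n² eV, so an emission n_i → n_f releases
ΔE = 13.6057 × (1/n_f² − 1/n_i²) eV.

Setting ΔE equal to the photon energy:
1/n_f² − 1/n_i² = 13.061472 / 13.6057 = 0.96000000

Since 1/n_i² must be positive, we need 1/n_f² > 0.96000000, i.e. n_f ≤ 1. For each allowed n_f, solve n_i = (1/n_f² − 0.96000000)^(−1/2) and check whether it is a whole number:
  n_f = 1: 1/n_i² = 1.00000000 − 0.96000000 = 0.04000000 → n_i = 5.000  → integer, n_i = 5 ✓

Only n_f = 1 gives an integer upper level, n_i = 5.

The transition is from n = 5 to n = 1 (emission).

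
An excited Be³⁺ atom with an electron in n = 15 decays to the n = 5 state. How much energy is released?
7.7401 eV

The energy levels are E_n = -13.6057 Z² eV / n².

Energy at n = 15: E_15 = -13.6057 × 4² / 15² = -0.9675164 eV
Energy at n = 5: E_5 = -13.6057 × 4² / 5² = -8.7076480 eV

For emission (electron falling to lower state), the photon energy is:
E_photon = E_15 - E_5 = |-0.9675164 - (-8.7076480)|
E_photon = 7.7401 eV

This energy is carried away by the emitted photon.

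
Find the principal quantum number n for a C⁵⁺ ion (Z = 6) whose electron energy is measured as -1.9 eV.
n = 16

The exact energy levels follow E_n = -13.6057 Z² / n² eV with Z = 6.

The measured value (-1.9 eV) is reported to only 2 significant figures, so we must test candidate n values and see which one matches to that precision.

Candidate energies:
  n = 14:  E = -13.6057 × 6² / 14² = -2.499006 eV
  n = 15:  E = -13.6057 × 6² / 15² = -2.176912 eV
  n = 16:  E = -13.6057 × 6² / 16² = -1.913302 eV  ← matches
  n = 17:  E = -13.6057 × 6² / 17² = -1.694828 eV
  n = 18:  E = -13.6057 × 6² / 18² = -1.511744 eV

Checking against the measurement of -1.9 eV (2 sig figs), only n = 16 agrees:
E_16 = -1.913302 eV, which rounds to -1.9 eV ✓

Therefore n = 16.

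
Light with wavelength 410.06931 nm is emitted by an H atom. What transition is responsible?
n = 6 → n = 2

First, find the photon energy from the wavelength (hc = 1239.84 eV·nm):
E = hc/λ = 1239.84 eV·nm / 410.06931 nm = 3.0234889 eV

The energy levels of hydrogen satisfy E_n = -13.6057 / n² eV, so an emission n_i → n_f releases
ΔE = 13.6057 × (1/n_f² − 1/n_i²) eV.

Setting ΔE equal to the photon energy:
1/n_f² − 1/n_i² = 3.0234889 / 13.6057 = 0.22222222

Since 1/n_i² must be positive, we need 1/n_f² > 0.22222222, i.e. n_f ≤ 2. For each allowed n_f, solve n_i = (1/n_f² − 0.22222222)^(−1/2) and check whether it is a whole number:
  n_f = 1: 1/n_i² = 1.00000000 − 0.22222222 = 0.77777778 → n_i = 1.134  (not an integer) ✗
  n_f = 2: 1/n_i² = 0.25000000 − 0.22222222 = 0.02777778 → n_i = 6.000  → integer, n_i = 6 ✓

Only n_f = 2 gives an integer upper level, n_i = 6.

The transition is from n = 6 to n = 2 (emission).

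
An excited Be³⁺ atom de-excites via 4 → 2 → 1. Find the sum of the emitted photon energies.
204.085500 eV

The energy levels of Be³⁺ are E_n = -13.6057 × 4² / n² eV.

First transition (4 → 2):
ΔE₁ = |E_2 - E_4|
ΔE₁ = |-54.422800000000 - (-13.605700000000)| = 40.817100000 eV

Second transition (2 → 1):
ΔE₂ = |E_1 - E_2|
ΔE₂ = |-217.691200000000 - (-54.422800000000)| = 163.268400000 eV

Total energy released:
E_total = ΔE₁ + ΔE₂ = 40.817100000 + 163.268400000 = 204.085500 eV

Note: This equals the direct transition 4 → 1: 204.085500 eV ✓
Energy is conserved regardless of the path taken.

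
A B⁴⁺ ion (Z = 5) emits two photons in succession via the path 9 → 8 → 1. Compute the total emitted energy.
335.94321 eV

The energy levels of B⁴⁺ are E_n = -13.6057 × 5² / n² eV.

First transition (9 → 8):
ΔE₁ = |E_8 - E_9|
ΔE₁ = |-5.31472656250 - (-4.19929012346)| = 1.11543644 eV

Second transition (8 → 1):
ΔE₂ = |E_1 - E_8|
ΔE₂ = |-340.14250000000 - (-5.31472656250)| = 334.82777344 eV

Total energy released:
E_total = ΔE₁ + ΔE₂ = 1.11543644 + 334.82777344 = 335.94321 eV

Note: This equals the direct transition 9 → 1: 335.94321 eV ✓
Energy is conserved regardless of the path taken.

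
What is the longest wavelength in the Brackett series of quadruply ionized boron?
162.003 nm

The longest wavelength corresponds to the smallest energy transition in the series.
The Brackett series has all transitions ending at n_f = 4.

For B⁴⁺ (Z = 5), the first line (α-line) is the jump from n = 5 to n = 4:
E_5 = -13.6057 × 5² / 5² = -13.6057000 eV
E_4 = -13.6057 × 5² / 4² = -21.2589063 eV
ΔE = E_5 - E_4 = 7.6532063 eV

λ = hc/E = 1239.84 eV·nm / 7.6532063 eV
λ = 162.003 nm

This is the α-line of the Brackett series in B⁴⁺.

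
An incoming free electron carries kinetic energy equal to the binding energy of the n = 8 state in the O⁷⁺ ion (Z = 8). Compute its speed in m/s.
2.1877e+06 m/s (or 0.730% of c)

The binding energy at n = 8 for O⁷⁺ is:
E_8 = -13.6057 × 8²/8² = -13.605700 eV
|E_8| = 13.605700 eV

Convert to Joules:
KE = 13.605700 eV × (1.602177 × 10⁻¹⁹ J/eV) = 2.179874e-18 J

Using KE = ½mv²:
v = √(2·KE/m_e)
v = √(2 × 2.179874e-18 J / 9.10938 × 10⁻³¹ kg)
v = 2.1877e+06 m/s

This is approximately 0.730% the speed of light.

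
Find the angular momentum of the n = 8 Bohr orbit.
8.437e-34 J·s (or 8ℏ)

In the Bohr model, angular momentum is quantized:
L = nℏ

where ℏ = h/(2π) = 1.05457e-34 J·s

For n = 8:
L = 8 × 1.05457e-34 J·s
L = 8.437e-34 J·s

This can also be written as L = 8ℏ.
The angular momentum is an integer multiple of the reduced Planck constant.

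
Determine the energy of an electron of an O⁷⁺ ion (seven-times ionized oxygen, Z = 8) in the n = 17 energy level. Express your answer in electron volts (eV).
-3.0130 eV

The energy levels of a hydrogen-like atom are given by:
E_n = -13.6057 Z² / n² eV  (with Z = 8 for O⁷⁺)

For n = 17:
E_17 = -13.6057 × 8² / 17²
E_17 = -13.6057 × 64 / 289
E_17 = -3.0130 eV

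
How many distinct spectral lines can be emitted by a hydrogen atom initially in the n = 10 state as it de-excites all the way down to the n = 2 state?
36

The electron can occupy levels n = 2, 3, ..., 10 during de-excitation — that is m = 10 - 2 + 1 = 9 distinct levels.

The number of distinct spectral lines equals the number of ways to choose 2 of these m levels (each pair gives one possible emission transition):

Number of lines = m(m-1)/2 = 9×8/2 = 36

These correspond to all possible transitions between the 9 levels:
10 → 9, 10 → 8, 10 → 7, 10 → 6, 10 → 5, 10 → 4, 10 → 3, 10 → 2...

Each transition produces a photon with a unique energy (and thus wavelength). This count does not depend on Z.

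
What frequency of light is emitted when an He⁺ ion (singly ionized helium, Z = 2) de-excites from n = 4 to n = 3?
6.397e+14 Hz

First, find the transition energy:
E_4 = -13.6057 × 2² / 4² = -3.401425 eV
E_3 = -13.6057 × 2² / 3² = -6.046978 eV
|ΔE| = |E_3 - E_4| = 2.645553 eV

Convert to Joules: E = 2.645553 eV × (1.602177 × 10⁻¹⁹ J/eV) = 4.23864e-19 J

Using E = hf:
f = E/h = 4.23864e-19 J / (6.62607 × 10⁻³⁴ J·s)
f = 6.397e+14 Hz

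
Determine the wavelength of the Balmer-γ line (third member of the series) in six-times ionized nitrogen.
8.8558 nm

The lines of a series are numbered from the longest wavelength (smallest ΔE) outward; the third line is the transition from n = n_f + 3 to n_f.
The Balmer series has all transitions ending at n_f = 2.

For N⁶⁺ (Z = 7), the third line (γ-line) is the jump from n = 5 to n = 2:
E_5 = -13.6057 × 7² / 5² = -26.667172 eV
E_2 = -13.6057 × 7² / 2² = -166.669825 eV
ΔE = E_5 - E_2 = 140.002653 eV

λ = hc/E = 1239.84 eV·nm / 140.002653 eV
λ = 8.8558 nm

This is the γ-line of the Balmer series in N⁶⁺.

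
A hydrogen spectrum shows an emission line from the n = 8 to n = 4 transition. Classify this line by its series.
Brackett series

The spectral series in hydrogen are named based on the final (lower) energy level:
- Lyman series: n_final = 1 (ultraviolet)
- Balmer series: n_final = 2 (visible/near-UV)
- Paschen series: n_final = 3 (infrared)
- Brackett series: n_final = 4 (infrared)
- Pfund series: n_final = 5 (far infrared)

Since this transition ends at n = 4, it belongs to the Brackett series.

For reference, this 8 → 4 line has photon energy
ΔE = 13.6057 eV × (1/4² - 1/8²) = 0.63776718750 eV,
corresponding to wavelength λ = hc/ΔE = 1239.84 eV·nm / 0.63776718750 eV = 1944.03228 nm in the infrared region.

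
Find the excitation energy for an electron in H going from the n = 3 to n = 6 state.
1.13 eV

The energy levels of a hydrogen-like atom are E_n = -13.6057 eV / n².

Energy at n = 3: E_3 = -13.6057 / 3² = -1.51174 eV
Energy at n = 6: E_6 = -13.6057 / 6² = -0.37794 eV

The excitation energy is the difference:
ΔE = E_6 - E_3
ΔE = -0.37794 - (-1.51174)
ΔE = 1.13 eV

Since this is positive, energy must be absorbed (photon absorption).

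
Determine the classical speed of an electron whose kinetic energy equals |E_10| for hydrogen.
2.1877e+05 m/s (or 0.072974% of c)

The binding energy at n = 10 for hydrogen is:
E_10 = -13.6057/10² = -0.13605700 eV
|E_10| = 0.13605700 eV

Convert to Joules:
KE = 0.13605700 eV × (1.602177 × 10⁻¹⁹ J/eV) = 2.179874e-20 J

Using KE = ½mv²:
v = √(2·KE/m_e)
v = √(2 × 2.179874e-20 J / 9.10938 × 10⁻³¹ kg)
v = 2.1877e+05 m/s

This is approximately 0.072974% the speed of light.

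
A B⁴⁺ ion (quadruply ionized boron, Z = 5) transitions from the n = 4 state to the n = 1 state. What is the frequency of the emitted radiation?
7.7106e+16 Hz

First, find the transition energy:
E_4 = -13.6057 × 5² / 4² = -21.2589063 eV
E_1 = -13.6057 × 5² / 1² = -340.1425000 eV
|ΔE| = |E_1 - E_4| = 318.8835937 eV

Convert to Joules: E = 318.8835937 eV × (1.602177 × 10⁻¹⁹ J/eV) = 5.109080e-17 J

Using E = hf:
f = E/h = 5.109080e-17 J / (6.62607 × 10⁻³⁴ J·s)
f = 7.7106e+16 Hz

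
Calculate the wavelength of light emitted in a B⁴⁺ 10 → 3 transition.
36.050 nm

First, find the transition energy using E_n = -13.6057 Z² / n² eV:
E_10 = -13.6057 × 5² / 10² = -3.40143 eV
E_3 = -13.6057 × 5² / 3² = -37.79361 eV

Photon energy: |ΔE| = |E_3 - E_10| = 34.39218 eV

Convert to wavelength using E = hc/λ with hc = 1239.84 eV·nm:
λ = hc/E = 1239.84 eV·nm / 34.39218 eV
λ = 36.050 nm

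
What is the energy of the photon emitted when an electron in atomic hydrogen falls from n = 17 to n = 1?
13.56 eV

The energy levels are E_n = -13.6057 eV / n².

Energy at n = 17: E_17 = -13.6057 / 17² = -0.04708 eV
Energy at n = 1: E_1 = -13.6057 / 1² = -13.60570 eV

For emission (electron falling to lower state), the photon energy is:
E_photon = E_17 - E_1 = |-0.04708 - (-13.60570)|
E_photon = 13.56 eV

This energy is carried away by the emitted photon.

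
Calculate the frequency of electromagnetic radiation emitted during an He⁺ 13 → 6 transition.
2.8767e+14 Hz

First, find the transition energy:
E_13 = -13.6057 × 2² / 13² = -0.3220284 eV
E_6 = -13.6057 × 2² / 6² = -1.5117444 eV
|ΔE| = |E_6 - E_13| = 1.1897160 eV

Convert to Joules: E = 1.1897160 eV × (1.602177 × 10⁻¹⁹ J/eV) = 1.906136e-19 J

Using E = hf:
f = E/h = 1.906136e-19 J / (6.62607 × 10⁻³⁴ J·s)
f = 2.8767e+14 Hz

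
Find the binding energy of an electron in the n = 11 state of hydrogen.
0.112444 eV

The ionization energy is the energy needed to remove the electron completely (n → ∞).

For hydrogen, E_n = -13.6057 eV / n².

At n = 11: E_11 = -13.6057 / 11² = -0.112443802 eV
At n = ∞: E_∞ = 0 eV

Ionization energy = E_∞ - E_11 = 0 - (-0.112443802) = 0.112443802 eV
Ionization energy ≈ 0.112444 eV

This is also called the binding energy of the electron in state n = 11.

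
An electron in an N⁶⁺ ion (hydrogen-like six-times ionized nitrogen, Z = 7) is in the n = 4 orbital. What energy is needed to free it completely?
41.6675 eV

The ionization energy is the energy needed to remove the electron completely (n → ∞).

For a hydrogen-like ion with Z = 7, E_n = -13.6057 Z² / n² eV.

At n = 4: E_4 = -13.6057 × 7² / 4² = -41.6674563 eV
At n = ∞: E_∞ = 0 eV

Ionization energy = E_∞ - E_4 = 0 - (-41.6674563) = 41.6674563 eV
Ionization energy ≈ 41.6675 eV

This is also called the binding energy of the electron in state n = 4.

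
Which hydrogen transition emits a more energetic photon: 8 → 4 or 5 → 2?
5 → 2

Calculate the energy for each transition:

Transition 8 → 4:
ΔE₁ = |E_4 - E_8| = |-13.6057/4² - (-13.6057/8²)|
ΔE₁ = |-0.850356250000 - (-0.212589062500)| = 0.637767188 eV

Transition 5 → 2:
ΔE₂ = |E_2 - E_5| = |-13.6057/2² - (-13.6057/5²)|
ΔE₂ = |-3.401425000000 - (-0.544228000000)| = 2.857197000 eV

Since 2.857197000 eV > 0.637767188 eV, the transition 5 → 2 emits the more energetic photon.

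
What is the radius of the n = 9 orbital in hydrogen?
4.2863 nm (or 42.8633 Å)

The Bohr radius formula is:
r_n = n² a₀ / Z

where a₀ = 0.0529177 nm is the Bohr radius.

For H (Z = 1) at n = 9:
r_9 = 9² × 0.0529177 nm / 1
r_9 = 81 × 0.0529177 nm / 1
r_9 = 4.28633 nm / 1
r_9 = 4.2863 nm

The electron orbits at approximately 4.2863 nm from the nucleus.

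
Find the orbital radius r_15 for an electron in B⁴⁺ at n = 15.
2.38130 nm (or 23.81297 Å)

The Bohr radius formula is:
r_n = n² a₀ / Z

where a₀ = 0.05291772 nm is the Bohr radius.

For B⁴⁺ (Z = 5) at n = 15:
r_15 = 15² × 0.05291772 nm / 5
r_15 = 225 × 0.05291772 nm / 5
r_15 = 11.906487 nm / 5
r_15 = 2.38130 nm

The electron orbits at approximately 2.38130 nm from the nucleus.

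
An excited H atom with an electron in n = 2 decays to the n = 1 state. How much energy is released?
10.20 eV

The energy levels are E_n = -13.6057 eV / n².

Energy at n = 2: E_2 = -13.6057 / 2² = -3.40143 eV
Energy at n = 1: E_1 = -13.6057 / 1² = -13.60570 eV

For emission (electron falling to lower state), the photon energy is:
E_photon = E_2 - E_1 = |-3.40143 - (-13.60570)|
E_photon = 10.20 eV

This energy is carried away by the emitted photon.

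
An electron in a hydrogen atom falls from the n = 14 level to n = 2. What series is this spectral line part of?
Balmer series

The spectral series in hydrogen are named based on the final (lower) energy level:
- Lyman series: n_final = 1 (ultraviolet)
- Balmer series: n_final = 2 (visible/near-UV)
- Paschen series: n_final = 3 (infrared)
- Brackett series: n_final = 4 (infrared)
- Pfund series: n_final = 5 (far infrared)

Since this transition ends at n = 2, it belongs to the Balmer series.

For reference, this 14 → 2 line has photon energy
ΔE = 13.6057 eV × (1/2² - 1/14²) = 3.33200816 eV,
corresponding to wavelength λ = hc/ΔE = 1239.84 eV·nm / 3.33200816 eV = 372.0999 nm in the visible/near-UV region.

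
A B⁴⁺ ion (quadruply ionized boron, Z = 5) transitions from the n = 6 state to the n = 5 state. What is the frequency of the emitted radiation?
1.0052e+15 Hz

First, find the transition energy:
E_6 = -13.6057 × 5² / 6² = -9.4484028 eV
E_5 = -13.6057 × 5² / 5² = -13.6057000 eV
|ΔE| = |E_5 - E_6| = 4.1572972 eV

Convert to Joules: E = 4.1572972 eV × (1.602177 × 10⁻¹⁹ J/eV) = 6.660726e-19 J

Using E = hf:
f = E/h = 6.660726e-19 J / (6.62607 × 10⁻³⁴ J·s)
f = 1.0052e+15 Hz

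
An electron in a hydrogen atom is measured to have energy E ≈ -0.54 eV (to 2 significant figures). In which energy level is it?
n = 5

The exact energy levels follow E_n = -13.6057 eV / n².

The measured value (-0.54 eV) is reported to only 2 significant figures, so we must test candidate n values and see which one matches to that precision.

Candidate energies:
  n = 3:  E = -13.6057/3² = -1.511744 eV
  n = 4:  E = -13.6057/4² = -0.850356 eV
  n = 5:  E = -13.6057/5² = -0.544228 eV  ← matches
  n = 6:  E = -13.6057/6² = -0.377936 eV
  n = 7:  E = -13.6057/7² = -0.277667 eV

Checking against the measurement of -0.54 eV (2 sig figs), only n = 5 agrees:
E_5 = -0.544228 eV, which rounds to -0.54 eV ✓

Therefore n = 5.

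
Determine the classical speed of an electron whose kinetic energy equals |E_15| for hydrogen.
1.46e+05 m/s (or 0.049% of c)

The binding energy at n = 15 for hydrogen is:
E_15 = -13.6057/15² = -0.0604698 eV
|E_15| = 0.0604698 eV

Convert to Joules:
KE = 0.0604698 eV × (1.602177 × 10⁻¹⁹ J/eV) = 9.6883e-21 J

Using KE = ½mv²:
v = √(2·KE/m_e)
v = √(2 × 9.6883e-21 J / 9.10938 × 10⁻³¹ kg)
v = 1.46e+05 m/s

This is approximately 0.049% the speed of light.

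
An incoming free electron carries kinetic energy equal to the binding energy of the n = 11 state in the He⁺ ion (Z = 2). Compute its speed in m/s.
3.9776e+05 m/s (or 0.132679% of c)

The binding energy at n = 11 for He⁺ is:
E_11 = -13.6057 × 2²/11² = -0.44977521 eV
|E_11| = 0.44977521 eV

Convert to Joules:
KE = 0.44977521 eV × (1.602177 × 10⁻¹⁹ J/eV) = 7.206195e-20 J

Using KE = ½mv²:
v = √(2·KE/m_e)
v = √(2 × 7.206195e-20 J / 9.10938 × 10⁻³¹ kg)
v = 3.9776e+05 m/s

This is approximately 0.132679% the speed of light.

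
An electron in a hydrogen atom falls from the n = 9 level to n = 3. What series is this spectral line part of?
Paschen series

The spectral series in hydrogen are named based on the final (lower) energy level:
- Lyman series: n_final = 1 (ultraviolet)
- Balmer series: n_final = 2 (visible/near-UV)
- Paschen series: n_final = 3 (infrared)
- Brackett series: n_final = 4 (infrared)
- Pfund series: n_final = 5 (far infrared)

Since this transition ends at n = 3, it belongs to the Paschen series.

For reference, this 9 → 3 line has photon energy
ΔE = 13.6057 eV × (1/3² - 1/9²) = 1.34377284 eV,
corresponding to wavelength λ = hc/ΔE = 1239.84 eV·nm / 1.34377284 eV = 922.6559 nm in the infrared region.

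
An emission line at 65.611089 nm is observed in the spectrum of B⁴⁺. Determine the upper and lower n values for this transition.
n = 12 → n = 4

First, find the photon energy from the wavelength (hc = 1239.84 eV·nm):
E = hc/λ = 1239.84 eV·nm / 65.611089 nm = 18.896806 eV

The energy levels of B⁴⁺ satisfy E_n = -13.6057 × 5² / n² eV, so an emission n_i → n_f releases
ΔE = 13.6057 × 5² × (1/n_f² − 1/n_i²) eV.

Setting ΔE equal to the photon energy:
1/n_f² − 1/n_i² = 18.896806 / (13.6057 × 5²) = 0.055555557

Since 1/n_i² must be positive, we need 1/n_f² > 0.055555557, i.e. n_f ≤ 4. For each allowed n_f, solve n_i = (1/n_f² − 0.055555557)^(−1/2) and check whether it is a whole number:
  n_f = 1: 1/n_i² = 1.000000000 − 0.055555557 = 0.944444443 → n_i = 1.029  (not an integer) ✗
  n_f = 2: 1/n_i² = 0.250000000 − 0.055555557 = 0.194444443 → n_i = 2.268  (not an integer) ✗
  n_f = 3: 1/n_i² = 0.111111111 − 0.055555557 = 0.055555554 → n_i = 4.243  (not an integer) ✗
  n_f = 4: 1/n_i² = 0.062500000 − 0.055555557 = 0.006944443 → n_i = 12.000  → integer, n_i = 12 ✓

Only n_f = 4 gives an integer upper level, n_i = 12.

The transition is from n = 12 to n = 4 (emission).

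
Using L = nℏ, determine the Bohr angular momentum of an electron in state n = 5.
5.27e-34 J·s (or 5ℏ)

In the Bohr model, angular momentum is quantized:
L = nℏ

where ℏ = h/(2π) = 1.0546e-34 J·s

For n = 5:
L = 5 × 1.0546e-34 J·s
L = 5.27e-34 J·s

This can also be written as L = 5ℏ.
The angular momentum is an integer multiple of the reduced Planck constant.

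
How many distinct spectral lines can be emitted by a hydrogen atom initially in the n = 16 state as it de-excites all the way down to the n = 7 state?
45

The electron can occupy levels n = 7, 8, ..., 16 during de-excitation — that is m = 16 - 7 + 1 = 10 distinct levels.

The number of distinct spectral lines equals the number of ways to choose 2 of these m levels (each pair gives one possible emission transition):

Number of lines = m(m-1)/2 = 10×9/2 = 45

These correspond to all possible transitions between the 10 levels:
16 → 15, 16 → 14, 16 → 13, 16 → 12, 16 → 11, 16 → 10, 16 → 9, 16 → 8...

Each transition produces a photon with a unique energy (and thus wavelength). This count does not depend on Z.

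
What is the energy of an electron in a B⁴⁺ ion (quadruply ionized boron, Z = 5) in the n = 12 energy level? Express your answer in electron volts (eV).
-2.362101 eV

The energy levels of a hydrogen-like atom are given by:
E_n = -13.6057 Z² / n² eV  (with Z = 5 for B⁴⁺)

For n = 12:
E_12 = -13.6057 × 5² / 12²
E_12 = -13.6057 × 25 / 144
E_12 = -2.362101 eV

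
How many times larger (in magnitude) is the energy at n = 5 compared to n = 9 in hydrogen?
3.24

Using E_n = -13.6057 Z² / n² eV with Z = 1:

E_5 = -13.6057 / 5² = -13.6057 / 25 = -0.54422800 eV
E_9 = -13.6057 / 9² = -13.6057 / 81 = -0.16797160 eV

The ratio is:
E_5/E_9 = (-0.54422800) / (-0.16797160)
E_5/E_9 = (-13.6057/25) / (-13.6057/81)
E_5/E_9 = 81/25
E_5/E_9 = 3.24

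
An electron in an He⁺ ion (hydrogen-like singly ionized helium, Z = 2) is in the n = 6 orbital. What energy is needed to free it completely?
1.5117 eV

The ionization energy is the energy needed to remove the electron completely (n → ∞).

For a hydrogen-like ion with Z = 2, E_n = -13.6057 Z² / n² eV.

At n = 6: E_6 = -13.6057 × 2² / 6² = -1.5117444 eV
At n = ∞: E_∞ = 0 eV

Ionization energy = E_∞ - E_6 = 0 - (-1.5117444) = 1.5117444 eV
Ionization energy ≈ 1.5117 eV

This is also called the binding energy of the electron in state n = 6.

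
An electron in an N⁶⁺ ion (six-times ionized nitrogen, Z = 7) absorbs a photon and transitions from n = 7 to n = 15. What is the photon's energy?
10.6427 eV

The energy levels of a hydrogen-like atom are E_n = -13.6057 Z² eV / n².

Energy at n = 7: E_7 = -13.6057 × 7² / 7² = -13.6057000 eV
Energy at n = 15: E_15 = -13.6057 × 7² / 15² = -2.9630191 eV

The excitation energy is the difference:
ΔE = E_15 - E_7
ΔE = -2.9630191 - (-13.6057000)
ΔE = 10.6427 eV

Since this is positive, energy must be absorbed (photon absorption).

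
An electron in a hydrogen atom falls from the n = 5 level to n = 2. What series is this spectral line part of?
Balmer series

The spectral series in hydrogen are named based on the final (lower) energy level:
- Lyman series: n_final = 1 (ultraviolet)
- Balmer series: n_final = 2 (visible/near-UV)
- Paschen series: n_final = 3 (infrared)
- Brackett series: n_final = 4 (infrared)
- Pfund series: n_final = 5 (far infrared)

Since this transition ends at n = 2, it belongs to the Balmer series.

For reference, this 5 → 2 line has photon energy
ΔE = 13.6057 eV × (1/2² - 1/5²) = 2.8571970000 eV,
corresponding to wavelength λ = hc/ΔE = 1239.84 eV·nm / 2.8571970000 eV = 433.935777 nm in the visible/near-UV region.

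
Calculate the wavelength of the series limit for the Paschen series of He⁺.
205.03 nm

The series limit corresponds to the transition from n = ∞ to n = 3.
This is the highest energy (shortest wavelength) transition in the Paschen series.

E_∞ = 0 eV
E_3 = -13.6057 × 2² / 3² = -6.046978 eV

Energy at series limit:
ΔE = E_∞ - E_3 = 0 - (-6.046978) = 6.046978 eV
λ = hc/E = 1239.84 eV·nm / 6.046978 eV = 205.03 nm

This energy equals the ionization energy from the n = 3 state of He⁺.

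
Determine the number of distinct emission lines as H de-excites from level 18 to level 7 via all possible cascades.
66

The electron can occupy levels n = 7, 8, ..., 18 during de-excitation — that is m = 18 - 7 + 1 = 12 distinct levels.

The number of distinct spectral lines equals the number of ways to choose 2 of these m levels (each pair gives one possible emission transition):

Number of lines = m(m-1)/2 = 12×11/2 = 66

These correspond to all possible transitions between the 12 levels:
18 → 17, 18 → 16, 18 → 15, 18 → 14, 18 → 13, 18 → 12, 18 → 11, 18 → 10...

Each transition produces a photon with a unique energy (and thus wavelength). This count does not depend on Z.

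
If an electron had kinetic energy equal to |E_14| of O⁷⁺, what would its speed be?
1.25011e+06 m/s (or 0.42% of c)

The binding energy at n = 14 for O⁷⁺ is:
E_14 = -13.6057 × 8²/14² = -4.44267755 eV
|E_14| = 4.44267755 eV

Convert to Joules:
KE = 4.44267755 eV × (1.602177 × 10⁻¹⁹ J/eV) = 7.1179558e-19 J

Using KE = ½mv²:
v = √(2·KE/m_e)
v = √(2 × 7.1179558e-19 J / 9.10938 × 10⁻³¹ kg)
v = 1.25011e+06 m/s

This is approximately 0.42% the speed of light.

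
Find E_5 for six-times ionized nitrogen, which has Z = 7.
-26.667 eV

For hydrogen-like ions, the energy levels scale with Z²:
E_n = -13.6057 Z² / n² eV

For N⁶⁺ (Z = 7) at n = 5:
E_5 = -13.6057 × 7² / 5²
E_5 = -13.6057 × 49 / 25
E_5 = -666.6793 / 25
E_5 = -26.667 eV

The energy is 49 times more negative than hydrogen at the same n due to the stronger nuclear charge.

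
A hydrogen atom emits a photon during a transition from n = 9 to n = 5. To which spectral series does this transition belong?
Pfund series

The spectral series in hydrogen are named based on the final (lower) energy level:
- Lyman series: n_final = 1 (ultraviolet)
- Balmer series: n_final = 2 (visible/near-UV)
- Paschen series: n_final = 3 (infrared)
- Brackett series: n_final = 4 (infrared)
- Pfund series: n_final = 5 (far infrared)

Since this transition ends at n = 5, it belongs to the Pfund series.

For reference, this 9 → 5 line has photon energy
ΔE = 13.6057 eV × (1/5² - 1/9²) = 0.37625640 eV,
corresponding to wavelength λ = hc/ΔE = 1239.84 eV·nm / 0.37625640 eV = 3295.20 nm in the far infrared region.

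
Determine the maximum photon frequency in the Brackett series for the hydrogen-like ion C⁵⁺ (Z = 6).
7.402e+15 Hz

The series limit corresponds to the transition from n = ∞ to n = 4.
This is the highest energy (shortest wavelength) transition in the Brackett series.

E_∞ = 0 eV
E_4 = -13.6057 × 6² / 4² = -30.6128250 eV

Energy at series limit:
ΔE = E_∞ - E_4 = 0 - (-30.6128250) = 30.6128250 eV
E = 30.6128250 eV × (1.602177 × 10⁻¹⁹ J/eV) = 4.90472e-18 J
f = E/h = 4.90472e-18 J / (6.62607 × 10⁻³⁴ J·s) = 7.402e+15 Hz

This energy equals the ionization energy from the n = 4 state of C⁵⁺.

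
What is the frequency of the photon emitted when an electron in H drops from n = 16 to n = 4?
1.93e+14 Hz

First, find the transition energy:
E_16 = -13.6057 / 16² = -0.053147 eV
E_4 = -13.6057 / 4² = -0.850356 eV
|ΔE| = |E_4 - E_16| = 0.797209 eV

Convert to Joules: E = 0.797209 eV × (1.602177 × 10⁻¹⁹ J/eV) = 1.2773e-19 J

Using E = hf:
f = E/h = 1.2773e-19 J / (6.62607 × 10⁻³⁴ J·s)
f = 1.93e+14 Hz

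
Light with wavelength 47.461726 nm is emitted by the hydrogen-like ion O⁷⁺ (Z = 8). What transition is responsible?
n = 10 → n = 5

First, find the photon energy from the wavelength (hc = 1239.84 eV·nm):
E = hc/λ = 1239.84 eV·nm / 47.461726 nm = 26.122944 eV

The energy levels of O⁷⁺ satisfy E_n = -13.6057 × 8² / n² eV, so an emission n_i → n_f releases
ΔE = 13.6057 × 8² × (1/n_f² − 1/n_i²) eV.

Setting ΔE equal to the photon energy:
1/n_f² − 1/n_i² = 26.122944 / (13.6057 × 8²) = 0.030000000

Since 1/n_i² must be positive, we need 1/n_f² > 0.030000000, i.e. n_f ≤ 5. For each allowed n_f, solve n_i = (1/n_f² − 0.030000000)^(−1/2) and check whether it is a whole number:
  n_f = 1: 1/n_i² = 1.000000000 − 0.030000000 = 0.970000000 → n_i = 1.015  (not an integer) ✗
  n_f = 2: 1/n_i² = 0.250000000 − 0.030000000 = 0.220000000 → n_i = 2.132  (not an integer) ✗
  n_f = 3: 1/n_i² = 0.111111111 − 0.030000000 = 0.081111111 → n_i = 3.511  (not an integer) ✗
  n_f = 4: 1/n_i² = 0.062500000 − 0.030000000 = 0.032500000 → n_i = 5.547  (not an integer) ✗
  n_f = 5: 1/n_i² = 0.040000000 − 0.030000000 = 0.010000000 → n_i = 10.000  → integer, n_i = 10 ✓

Only n_f = 5 gives an integer upper level, n_i = 10.

The transition is from n = 10 to n = 5 (emission).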